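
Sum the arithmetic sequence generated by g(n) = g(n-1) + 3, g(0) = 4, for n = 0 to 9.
Computing the sequence terms: 4, 7, 10, 13, 16, 19, 22, 25, 28, 31
Adding these values together:

175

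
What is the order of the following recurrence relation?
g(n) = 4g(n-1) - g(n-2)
The order is the largest lag k for which g(n-k) appears. Here the deepest term is g(n-2), so the order is 2.

Order 2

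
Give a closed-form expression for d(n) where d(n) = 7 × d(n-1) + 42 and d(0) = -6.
Recurrence: d(n) = 7 × d(n-1) + 42, initial: d(0) = -6.
Try d(n) = A·7ⁿ + C. Substituting: A·7ⁿ + C = 7(A·7ⁿ⁻¹ + C) + 42 = A·7ⁿ + 7C + 42, so C = 7C + 42, giving C = -7. Then d(0) = A - 7 = -6 gives A = 1.

d(n) = 7ⁿ - 7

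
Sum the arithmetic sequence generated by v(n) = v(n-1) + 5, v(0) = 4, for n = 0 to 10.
Computing the sequence terms: 4, 9, 14, 19, 24, 29, 34, 39, 44, 49, 54
Adding these values together:

319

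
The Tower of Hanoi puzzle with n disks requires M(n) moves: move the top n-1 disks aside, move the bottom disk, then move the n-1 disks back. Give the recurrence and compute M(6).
Moving n disks = move the top n-1 disks aside (M(n-1) moves) + move the largest disk (1 move) + move the n-1 disks back on top (M(n-1) moves), so M(n) = 2M(n-1) + 1, with M(1) = 1 (a single disk takes one move).
First terms: 1, 3, 7, 15, 31, 63, … — each is one less than a power of 2. Indeed M(n) + 1 = 2(M(n-1) + 1) with M(1) + 1 = 2, so M(n) + 1 = 2ⁿ and M(n) = 2ⁿ - 1.
Hence M(6) = 2^6 - 1 = 64 - 1 = 63.

M(n) = 2M(n-1) + 1, M(1) = 1; M(6) = 63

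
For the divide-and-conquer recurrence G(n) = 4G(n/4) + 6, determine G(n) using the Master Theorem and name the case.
Master Theorem template: G(n) = a·G(n/b) + f(n).
Here: a=4, b=4, f(n)=6
Compute log_b(a) = log_4(4) = 1.
f(n) = 6 = O(n^(1-ε)) with ε = 1. Case 1: G(n) = Θ(n^log_b(a)) = Θ(n).

Case 1: G(n) = Θ(n)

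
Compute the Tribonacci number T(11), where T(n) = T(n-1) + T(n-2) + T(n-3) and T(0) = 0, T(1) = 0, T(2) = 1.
Computing the sequence terms:
0, 0, 1, 1, 2, 4, 7, 13, 24, 44, 81, 149

149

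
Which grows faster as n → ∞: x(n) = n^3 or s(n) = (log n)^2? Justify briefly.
Comparing growth rates:
Growth-rate hierarchy: log n ≺ any polynomial ≺ any exponential cⁿ (c>1) ≺ n! ≺ nⁿ.
polynomial degree 3 dominates polylogarithmic (log n)^2 asymptotically.

x(n) grows faster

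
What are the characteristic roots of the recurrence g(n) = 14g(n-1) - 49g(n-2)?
Substitute g(n) = rⁿ and divide through by rⁿ⁻²: r² - 14r + 49 = 0
Factor: (r - 7)² = 0, so r = 7 (double root).
General solution: g(n) = (A + Bn)·7ⁿ

Characteristic: r² - 14r + 49 = 0, Roots: r = 7 (double root)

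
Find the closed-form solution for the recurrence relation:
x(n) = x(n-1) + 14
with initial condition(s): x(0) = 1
Recurrence: x(n) = x(n-1) + 14, initial: x(0) = 1.
Each step adds 14, so x(n) = x(0) + 14n = 14n + 1.

x(n) = 14n + 1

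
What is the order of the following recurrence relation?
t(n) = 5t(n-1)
The order is the largest lag k for which t(n-k) appears. Here the deepest term is t(n-1), so the order is 1.

Order 1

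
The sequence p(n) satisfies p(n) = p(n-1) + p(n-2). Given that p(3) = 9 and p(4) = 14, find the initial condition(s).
Work backwards using p(k) = p(k+2) - p(k+1):
p(2) = p(4) - p(3) = 14 - 9 = 5
p(1) = p(3) - p(2) = 9 - 5 = 4
p(0) = p(2) - p(1) = 5 - 4 = 1

p(0) = 1, p(1) = 4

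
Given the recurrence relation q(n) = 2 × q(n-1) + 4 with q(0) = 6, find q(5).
Computing step by step:
q(0) = 6
q(1) = 2 × 6 + 4 = 16
q(2) = 2 × 16 + 4 = 36
q(3) = 2 × 36 + 4 = 76
q(4) = 2 × 76 + 4 = 156
q(5) = 2 × 156 + 4 = 316

316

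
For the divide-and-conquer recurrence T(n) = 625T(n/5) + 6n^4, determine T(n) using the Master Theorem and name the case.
Master Theorem template: T(n) = a·T(n/b) + f(n).
Here: a=625, b=5, f(n)=6n^4
Compute log_b(a) = log_5(625) = 4.
f(n) = 6n^4 = Θ(n^4). Case 2: T(n) = Θ(n^4 log n).

Case 2: T(n) = Θ(n^4 log n)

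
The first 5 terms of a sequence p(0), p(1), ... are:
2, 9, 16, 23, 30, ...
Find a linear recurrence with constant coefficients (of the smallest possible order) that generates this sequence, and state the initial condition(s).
Look for the lowest-order linear relation among consecutive terms.
Observation: consecutive differences are constant (= 7).
Check at n=2: 1·9 + 7 = 16. ✓

p(n) = p(n-1) + 7, p(0) = 2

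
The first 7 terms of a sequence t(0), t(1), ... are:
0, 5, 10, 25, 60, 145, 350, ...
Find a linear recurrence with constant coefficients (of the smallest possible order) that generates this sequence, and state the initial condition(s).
Look for the lowest-order linear relation among consecutive terms.
Observation: t(n) - 2·t(n-1) - (1)·t(n-2) = 0 holds for the shown terms, and no order-1 relation t(n) = α·t(n-1) + β fits.
Check at n=3: 2·10 + (1)·5 = 25. ✓

t(n) = 2t(n-1) + t(n-2), t(0) = 0, t(1) = 5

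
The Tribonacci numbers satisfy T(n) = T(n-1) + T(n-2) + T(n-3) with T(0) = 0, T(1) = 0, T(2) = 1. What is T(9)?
Computing the sequence terms:
0, 0, 1, 1, 2, 4, 7, 13, 24, 44

44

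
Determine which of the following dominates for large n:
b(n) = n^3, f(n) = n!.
Comparing growth rates:
Growth-rate hierarchy: log n ≺ any polynomial ≺ any exponential cⁿ (c>1) ≺ n! ≺ nⁿ.
factorial dominates polynomial degree 3 asymptotically.

f(n) grows faster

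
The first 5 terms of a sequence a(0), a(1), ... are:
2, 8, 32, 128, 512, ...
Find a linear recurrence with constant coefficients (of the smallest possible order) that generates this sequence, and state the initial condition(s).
Look for the lowest-order linear relation among consecutive terms.
Observation: each term is 4× the previous.
Check at n=2: 4·8 = 32. ✓

a(n) = 4 × a(n-1), a(0) = 2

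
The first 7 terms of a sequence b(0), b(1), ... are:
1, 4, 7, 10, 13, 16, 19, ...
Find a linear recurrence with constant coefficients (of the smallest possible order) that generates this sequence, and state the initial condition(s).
Look for the lowest-order linear relation among consecutive terms.
Observation: consecutive differences are constant (= 3).
Check at n=2: 1·4 + 3 = 7. ✓

b(n) = b(n-1) + 3, b(0) = 1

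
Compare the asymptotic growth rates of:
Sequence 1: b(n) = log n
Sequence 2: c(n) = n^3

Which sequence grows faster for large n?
Comparing growth rates:
Growth-rate hierarchy: log n ≺ any polynomial ≺ any exponential cⁿ (c>1) ≺ n! ≺ nⁿ.
polynomial degree 3 dominates logarithmic asymptotically.

c(n) grows faster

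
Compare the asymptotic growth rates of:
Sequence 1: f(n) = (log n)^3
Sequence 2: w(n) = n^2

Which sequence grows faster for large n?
Comparing growth rates:
Growth-rate hierarchy: log n ≺ any polynomial ≺ any exponential cⁿ (c>1) ≺ n! ≺ nⁿ.
polynomial degree 2 dominates polylogarithmic (log n)^3 asymptotically.

w(n) grows faster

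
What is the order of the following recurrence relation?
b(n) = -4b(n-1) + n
The order is the largest lag k for which b(n-k) appears. Here the deepest term is b(n-1) (the n term is non-homogeneous and does not affect the order), so the order is 1.

Order 1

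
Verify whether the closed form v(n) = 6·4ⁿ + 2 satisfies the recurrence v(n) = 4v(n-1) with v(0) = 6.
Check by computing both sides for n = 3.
From the recurrence with v(0) = 6:
  v(0) = 6, v(1) = 24, v(2) = 96, v(3) = 384
  so the recurrence gives v(3) = 384.
From the proposed closed form v(n) = 6·4ⁿ + 2:
  v(3) = 386.
The recurrence gives 384 but the closed form gives 386, so the closed form does not satisfy the recurrence.

No, the closed form is incorrect.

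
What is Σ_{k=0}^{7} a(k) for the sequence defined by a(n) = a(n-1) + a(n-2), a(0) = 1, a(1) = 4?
Computing the sequence terms: 1, 4, 5, 9, 14, 23, 37, 60
Adding these values together:

153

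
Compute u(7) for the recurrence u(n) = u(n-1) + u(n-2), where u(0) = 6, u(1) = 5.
Computing the sequence terms:
6, 5, 11, 16, 27, 43, 70, 113

113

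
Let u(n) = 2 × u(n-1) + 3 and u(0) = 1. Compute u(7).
Computing step by step:
u(0) = 1
u(1) = 2 × 1 + 3 = 5
u(2) = 2 × 5 + 3 = 13
u(3) = 2 × 13 + 3 = 29
u(4) = 2 × 29 + 3 = 61
u(5) = 2 × 61 + 3 = 125
u(6) = 2 × 125 + 3 = 253
u(7) = 2 × 253 + 3 = 509

509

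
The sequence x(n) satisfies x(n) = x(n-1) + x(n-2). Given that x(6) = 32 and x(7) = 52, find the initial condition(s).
Work backwards using x(k) = x(k+2) - x(k+1):
x(5) = x(7) - x(6) = 52 - 32 = 20
x(4) = x(6) - x(5) = 32 - 20 = 12
x(3) = x(5) - x(4) = 20 - 12 = 8
x(2) = x(4) - x(3) = 12 - 8 = 4
x(1) = x(3) - x(2) = 8 - 4 = 4
x(0) = x(2) - x(1) = 4 - 4 = 0

x(0) = 0, x(1) = 4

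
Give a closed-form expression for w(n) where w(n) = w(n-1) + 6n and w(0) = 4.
Recurrence: w(n) = w(n-1) + 6n, initial: w(0) = 4.
Telescoping: w(n) = w(0) + 6·Σᵢ₌₁ⁿ i = 4 + 6·n(n+1)/2.

w(n) = 6·n(n+1)/2 + 4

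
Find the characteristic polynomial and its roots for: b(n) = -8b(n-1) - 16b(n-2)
Substitute b(n) = rⁿ and divide through by rⁿ⁻²: r² + 8r + 16 = 0
Factor: (r + 4)² = 0, so r = -4 (double root).
General solution: b(n) = (A + Bn)·(-4)ⁿ

Characteristic: r² + 8r + 16 = 0, Roots: r = -4 (double root)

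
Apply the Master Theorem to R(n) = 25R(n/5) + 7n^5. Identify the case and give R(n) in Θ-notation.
Master Theorem template: R(n) = a·R(n/b) + f(n).
Here: a=25, b=5, f(n)=7n^5
Compute log_b(a) = log_5(25) = 2.
f(n) = 7n^5 = Ω(n^(2+ε)) with ε = 3, and the regularity condition holds (a·f(n/b) = (a/b^5)·f(n) with a/b^5 = 5^-3 < 1). Case 3: R(n) = Θ(f(n)) = Θ(n^5).

Case 3: R(n) = Θ(n^5)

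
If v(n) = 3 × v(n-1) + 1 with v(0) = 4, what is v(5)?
Computing step by step:
v(0) = 4
v(1) = 3 × 4 + 1 = 13
v(2) = 3 × 13 + 1 = 40
v(3) = 3 × 40 + 1 = 121
v(4) = 3 × 121 + 1 = 364
v(5) = 3 × 364 + 1 = 1093

1093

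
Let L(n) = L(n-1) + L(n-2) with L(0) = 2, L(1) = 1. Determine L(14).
Computing the sequence terms:
2, 1, 3, 4, 7, 11, 18, 29, 47, 76, 123, 199, 322, 521, 843

843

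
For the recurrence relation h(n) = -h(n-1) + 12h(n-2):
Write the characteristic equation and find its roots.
Substitute h(n) = rⁿ and divide through by rⁿ⁻²: r² + r - 12 = 0
Factor: (r - 3)(r + 4) = 0, so r = 3, -4.
General solution: h(n) = A·3ⁿ + B·(-4)ⁿ

Characteristic: r² + r - 12 = 0, Roots: r = 3, -4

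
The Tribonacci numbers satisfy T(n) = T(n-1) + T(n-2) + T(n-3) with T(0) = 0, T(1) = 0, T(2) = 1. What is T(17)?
Computing the sequence terms:
0, 0, 1, 1, 2, 4, 7, 13, 24, 44, 81, 149, 274, 504, 927, 1705, 3136, 5768

5768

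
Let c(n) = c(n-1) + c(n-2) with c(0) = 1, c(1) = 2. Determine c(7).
Computing the sequence terms:
1, 2, 3, 5, 8, 13, 21, 34

34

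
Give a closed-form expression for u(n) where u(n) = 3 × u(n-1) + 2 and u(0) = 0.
Recurrence: u(n) = 3 × u(n-1) + 2, initial: u(0) = 0.
Try u(n) = A·3ⁿ + C. Substituting: A·3ⁿ + C = 3(A·3ⁿ⁻¹ + C) + 2 = A·3ⁿ + 3C + 2, so C = 3C + 2, giving C = -1. Then u(0) = A - 1 = 0 gives A = 1.

u(n) = 3ⁿ - 1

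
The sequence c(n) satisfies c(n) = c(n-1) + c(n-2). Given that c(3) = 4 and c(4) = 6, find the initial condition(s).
Work backwards using c(k) = c(k+2) - c(k+1):
c(2) = c(4) - c(3) = 6 - 4 = 2
c(1) = c(3) - c(2) = 4 - 2 = 2
c(0) = c(2) - c(1) = 2 - 2 = 0

c(0) = 0, c(1) = 2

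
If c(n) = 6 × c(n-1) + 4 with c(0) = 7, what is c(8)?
Computing step by step:
c(0) = 7
c(1) = 6 × 7 + 4 = 46
c(2) = 6 × 46 + 4 = 280
c(3) = 6 × 280 + 4 = 1684
c(4) = 6 × 1684 + 4 = 10108
c(5) = 6 × 10108 + 4 = 60652
c(6) = 6 × 60652 + 4 = 363916
c(7) = 6 × 363916 + 4 = 2183500
c(8) = 6 × 2183500 + 4 = 13101004

13101004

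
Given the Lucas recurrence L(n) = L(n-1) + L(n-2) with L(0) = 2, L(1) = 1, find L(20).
Computing the sequence terms:
2, 1, 3, 4, 7, 11, 18, 29, 47, 76, 123, 199, 322, 521, 843, 1364, 2207, 3571, 5778, 9349, 15127

15127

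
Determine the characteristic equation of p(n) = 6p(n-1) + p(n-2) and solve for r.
Substitute p(n) = rⁿ and divide through by rⁿ⁻²: r² - 6r - 1 = 0
Discriminant: 6² + 4·1 = 40, not a perfect square, so by the quadratic formula r = (6 ± √40)/2.
General solution: p(n) = A·r₁ⁿ + B·r₂ⁿ where r₁,r₂ = (6 ± √40)/2

Characteristic: r² - 6r - 1 = 0, Roots: r = (6 ± √40)/2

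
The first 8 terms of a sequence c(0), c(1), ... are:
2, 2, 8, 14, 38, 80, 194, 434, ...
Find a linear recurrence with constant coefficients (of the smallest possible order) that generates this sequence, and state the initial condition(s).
Look for the lowest-order linear relation among consecutive terms.
Observation: c(n) - 1·c(n-1) - (3)·c(n-2) = 0 holds for the shown terms, and no order-1 relation c(n) = α·c(n-1) + β fits.
Check at n=3: 1·8 + (3)·2 = 14. ✓

c(n) = c(n-1) + 3c(n-2), c(0) = 2, c(1) = 2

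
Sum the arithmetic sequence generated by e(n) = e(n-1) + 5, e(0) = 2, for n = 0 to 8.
Computing the sequence terms: 2, 7, 12, 17, 22, 27, 32, 37, 42
Adding these values together:

198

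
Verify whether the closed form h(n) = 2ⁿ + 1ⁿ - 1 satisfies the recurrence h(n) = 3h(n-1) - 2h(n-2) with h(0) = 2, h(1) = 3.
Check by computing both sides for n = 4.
From the recurrence with h(0) = 2, h(1) = 3:
  h(0) = 2, h(1) = 3, h(2) = 5, h(3) = 9, h(4) = 17
  so the recurrence gives h(4) = 17.
From the proposed closed form h(n) = 2ⁿ + 1ⁿ - 1:
  h(4) = 16.
The recurrence gives 17 but the closed form gives 16, so the closed form does not satisfy the recurrence.

No, the closed form is incorrect.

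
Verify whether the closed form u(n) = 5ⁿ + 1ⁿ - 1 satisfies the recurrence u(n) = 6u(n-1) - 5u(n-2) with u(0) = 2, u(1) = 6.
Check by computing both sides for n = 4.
From the recurrence with u(0) = 2, u(1) = 6:
  u(0) = 2, u(1) = 6, u(2) = 26, u(3) = 126, u(4) = 626
  so the recurrence gives u(4) = 626.
From the proposed closed form u(n) = 5ⁿ + 1ⁿ - 1:
  u(4) = 625.
The recurrence gives 626 but the closed form gives 625, so the closed form does not satisfy the recurrence.

No, the closed form is incorrect.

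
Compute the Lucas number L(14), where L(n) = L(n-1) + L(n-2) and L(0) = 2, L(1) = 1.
Computing the sequence terms:
2, 1, 3, 4, 7, 11, 18, 29, 47, 76, 123, 199, 322, 521, 843

843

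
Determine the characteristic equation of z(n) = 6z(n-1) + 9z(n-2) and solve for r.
Substitute z(n) = rⁿ and divide through by rⁿ⁻²: r² - 6r - 9 = 0
Discriminant: 6² + 4·9 = 72, not a perfect square, so by the quadratic formula r = (6 ± √72)/2.
General solution: z(n) = A·r₁ⁿ + B·r₂ⁿ where r₁,r₂ = (6 ± √72)/2

Characteristic: r² - 6r - 9 = 0, Roots: r = (6 ± √72)/2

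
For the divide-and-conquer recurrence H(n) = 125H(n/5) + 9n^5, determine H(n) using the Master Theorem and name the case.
Master Theorem template: H(n) = a·H(n/b) + f(n).
Here: a=125, b=5, f(n)=9n^5
Compute log_b(a) = log_5(125) = 3.
f(n) = 9n^5 = Ω(n^(3+ε)) with ε = 2, and the regularity condition holds (a·f(n/b) = (a/b^5)·f(n) with a/b^5 = 5^-2 < 1). Case 3: H(n) = Θ(f(n)) = Θ(n^5).

Case 3: H(n) = Θ(n^5)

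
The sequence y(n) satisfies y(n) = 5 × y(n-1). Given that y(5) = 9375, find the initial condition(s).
In general y(n) = 5ⁿ · y(0). At n = 5: y(0) = y(5) / 5^5 = 9375 / 3125 = 3.

y(0) = 3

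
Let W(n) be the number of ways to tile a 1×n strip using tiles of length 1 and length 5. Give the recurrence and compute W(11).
Condition on the last tile: it has length 1 (leaving a 1×(n-1) strip) or length 5 (leaving a 1×(n-5) strip), so W(n) = W(n-1) + W(n-5) (order-5 linear recurrence).
For 0 ≤ i < 5 only unit tiles fit, so W(i) = 1.
Iterating the recurrence: W(5) = 2, W(6) = 3, W(7) = 4, W(8) = 5, W(9) = 6, W(10) = 8, W(11) = 11.

W(n) = W(n-1) + W(n-5), with W(i) = 1 for 0 ≤ i < 5; W(11) = 11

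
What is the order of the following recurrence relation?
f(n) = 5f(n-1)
The order is the largest lag k for which f(n-k) appears. Here the deepest term is f(n-1), so the order is 1.

Order 1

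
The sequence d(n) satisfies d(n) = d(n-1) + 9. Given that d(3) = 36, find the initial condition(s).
d(3) = d(0) + 3·9, so d(0) = 36 - 27 = 9.

d(0) = 9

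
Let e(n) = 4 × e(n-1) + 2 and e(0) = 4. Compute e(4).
Computing step by step:
e(0) = 4
e(1) = 4 × 4 + 2 = 18
e(2) = 4 × 18 + 2 = 74
e(3) = 4 × 74 + 2 = 298
e(4) = 4 × 298 + 2 = 1194

1194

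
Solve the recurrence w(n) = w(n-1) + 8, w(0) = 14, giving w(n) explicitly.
Recurrence: w(n) = w(n-1) + 8, initial: w(0) = 14.
Each step adds 8, so w(n) = w(0) + 8n = 8n + 14.

w(n) = 8n + 14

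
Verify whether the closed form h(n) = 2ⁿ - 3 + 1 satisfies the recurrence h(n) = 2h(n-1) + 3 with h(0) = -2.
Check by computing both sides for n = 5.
From the recurrence with h(0) = -2:
  h(0) = -2, h(1) = -1, h(2) = 1, h(3) = 5, h(4) = 13, h(5) = 29
  so the recurrence gives h(5) = 29.
From the proposed closed form h(n) = 2ⁿ - 3 + 1:
  h(5) = 30.
The recurrence gives 29 but the closed form gives 30, so the closed form does not satisfy the recurrence.

No, the closed form is incorrect.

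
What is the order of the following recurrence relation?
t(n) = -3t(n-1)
The order is the largest lag k for which t(n-k) appears. Here the deepest term is t(n-1), so the order is 1.

Order 1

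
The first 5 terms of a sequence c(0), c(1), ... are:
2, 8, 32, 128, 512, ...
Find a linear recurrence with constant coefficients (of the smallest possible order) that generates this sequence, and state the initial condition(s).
Look for the lowest-order linear relation among consecutive terms.
Observation: each term is 4× the previous.
Check at n=2: 4·8 = 32. ✓

c(n) = 4 × c(n-1), c(0) = 2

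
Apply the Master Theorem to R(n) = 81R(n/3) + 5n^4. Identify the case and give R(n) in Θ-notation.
Master Theorem template: R(n) = a·R(n/b) + f(n).
Here: a=81, b=3, f(n)=5n^4
Compute log_b(a) = log_3(81) = 4.
f(n) = 5n^4 = Θ(n^4). Case 2: R(n) = Θ(n^4 log n).

Case 2: R(n) = Θ(n^4 log n)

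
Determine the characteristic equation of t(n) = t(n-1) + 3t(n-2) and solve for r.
Substitute t(n) = rⁿ and divide through by rⁿ⁻²: r² - r - 3 = 0
Discriminant: 1² + 4·3 = 13, not a perfect square, so by the quadratic formula r = (1 ± √13)/2.
General solution: t(n) = A·r₁ⁿ + B·r₂ⁿ where r₁,r₂ = (1 ± √13)/2

Characteristic: r² - r - 3 = 0, Roots: r = (1 ± √13)/2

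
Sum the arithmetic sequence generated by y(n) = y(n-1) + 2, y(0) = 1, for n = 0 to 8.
Computing the sequence terms: 1, 3, 5, 7, 9, 11, 13, 15, 17
Adding these values together:

81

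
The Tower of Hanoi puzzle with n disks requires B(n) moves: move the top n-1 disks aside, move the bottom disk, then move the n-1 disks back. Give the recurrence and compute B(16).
Moving n disks = move the top n-1 disks aside (B(n-1) moves) + move the largest disk (1 move) + move the n-1 disks back on top (B(n-1) moves), so B(n) = 2B(n-1) + 1, with B(1) = 1 (a single disk takes one move).
First terms: 1, 3, 7, 15, 31, 63, … — each is one less than a power of 2. Indeed B(n) + 1 = 2(B(n-1) + 1) with B(1) + 1 = 2, so B(n) + 1 = 2ⁿ and B(n) = 2ⁿ - 1.
Hence B(16) = 2^16 - 1 = 65536 - 1 = 65535.

B(n) = 2B(n-1) + 1, B(1) = 1; B(16) = 65535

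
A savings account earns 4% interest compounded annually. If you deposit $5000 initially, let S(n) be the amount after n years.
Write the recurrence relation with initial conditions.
Each year the balance grows by 4%, i.e. is multiplied by 1 + 4/100 = 1.04, so S(n) = 1.04 × S(n-1). The initial deposit gives S(0) = 5000.
Unrolling gives the closed form S(n) = 5000 × (1.04)ⁿ.

S(n) = 1.04 × S(n-1), S(0) = 5000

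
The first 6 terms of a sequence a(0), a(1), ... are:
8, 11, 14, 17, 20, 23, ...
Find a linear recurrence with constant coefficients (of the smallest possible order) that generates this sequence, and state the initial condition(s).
Look for the lowest-order linear relation among consecutive terms.
Observation: consecutive differences are constant (= 3).
Check at n=2: 1·11 + 3 = 14. ✓

a(n) = a(n-1) + 3, a(0) = 8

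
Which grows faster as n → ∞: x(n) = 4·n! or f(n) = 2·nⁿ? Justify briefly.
Comparing growth rates:
Growth-rate hierarchy: log n ≺ any polynomial ≺ any exponential cⁿ (c>1) ≺ n! ≺ nⁿ.
super-exponential nⁿ dominates factorial asymptotically.

f(n) grows faster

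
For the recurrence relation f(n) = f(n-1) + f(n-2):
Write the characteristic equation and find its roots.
Substitute f(n) = rⁿ and divide through by rⁿ⁻²: r² - r - 1 = 0
Discriminant: 1² + 4·1 = 5, not a perfect square, so by the quadratic formula r = (1 ± √5)/2.
General solution: f(n) = A·r₁ⁿ + B·r₂ⁿ where r₁,r₂ = (1 ± √5)/2

Characteristic: r² - r - 1 = 0, Roots: r = (1 ± √5)/2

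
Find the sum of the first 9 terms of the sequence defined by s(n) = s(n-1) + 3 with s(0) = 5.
Computing the sequence terms: 5, 8, 11, 14, 17, 20, 23, 26, 29
Adding these values together:

153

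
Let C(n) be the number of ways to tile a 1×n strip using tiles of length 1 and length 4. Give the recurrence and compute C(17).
Condition on the last tile: it has length 1 (leaving a 1×(n-1) strip) or length 4 (leaving a 1×(n-4) strip), so C(n) = C(n-1) + C(n-4) (order-4 linear recurrence).
For 0 ≤ i < 4 only unit tiles fit, so C(i) = 1.
Iterating the recurrence: C(4) = 2, C(5) = 3, C(6) = 4, C(7) = 5, C(8) = 7, C(9) = 10, C(10) = 14, C(11) = 19, C(12) = 26, C(13) = 36, C(14) = 50, C(15) = 69, C(16) = 95, C(17) = 131.

C(n) = C(n-1) + C(n-4), with C(i) = 1 for 0 ≤ i < 4; C(17) = 131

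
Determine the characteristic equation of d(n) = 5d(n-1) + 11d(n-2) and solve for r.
Substitute d(n) = rⁿ and divide through by rⁿ⁻²: r² - 5r - 11 = 0
Discriminant: 5² + 4·11 = 69, not a perfect square, so by the quadratic formula r = (5 ± √69)/2.
General solution: d(n) = A·r₁ⁿ + B·r₂ⁿ where r₁,r₂ = (5 ± √69)/2

Characteristic: r² - 5r - 11 = 0, Roots: r = (5 ± √69)/2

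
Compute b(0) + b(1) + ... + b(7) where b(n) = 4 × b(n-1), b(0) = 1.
Computing the sequence terms: 1, 4, 16, 64, 256, 1024, 4096, 16384
Adding these values together:

21845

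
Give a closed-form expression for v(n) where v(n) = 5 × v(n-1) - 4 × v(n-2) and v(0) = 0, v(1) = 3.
Recurrence: v(n) = 5 × v(n-1) - 4 × v(n-2), initial: v(0) = 0, v(1) = 3.
Characteristic equation: r² - 5r + 4 = 0, which factors as (r - 4)(r - 1) = 0, so r = 4, 1. General solution v(n) = A·4ⁿ + B·1ⁿ. From v(0) = 0: A + B = 0. From v(1) = 3: 4A + 1B = 3. Solving gives A = 1, B = -1.

v(n) = 4ⁿ - 1ⁿ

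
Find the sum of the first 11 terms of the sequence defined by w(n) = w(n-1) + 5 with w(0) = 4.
Computing the sequence terms: 4, 9, 14, 19, 24, 29, 34, 39, 44, 49, 54
Adding these values together:

319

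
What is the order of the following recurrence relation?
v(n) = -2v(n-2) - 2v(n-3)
The order is the largest lag k for which v(n-k) appears. Here the deepest term is v(n-3), so the order is 3.

Order 3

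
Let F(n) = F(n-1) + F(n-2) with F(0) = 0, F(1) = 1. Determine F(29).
Computing the sequence terms:
0, 1, 1, 2, 3, 5, 8, 13, 21, 34, 55, 89, 144, 233, 377, 610, 987, 1597, 2584, 4181, 6765, 10946, 17711, 28657, 46368, 75025, 121393, 196418, 317811, 514229

514229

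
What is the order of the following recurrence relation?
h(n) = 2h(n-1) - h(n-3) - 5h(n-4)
The order is the largest lag k for which h(n-k) appears. Here the deepest term is h(n-4), so the order is 4.

Order 4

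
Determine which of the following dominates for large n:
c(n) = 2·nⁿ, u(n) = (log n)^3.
Comparing growth rates:
Growth-rate hierarchy: log n ≺ any polynomial ≺ any exponential cⁿ (c>1) ≺ n! ≺ nⁿ.
super-exponential nⁿ dominates polylogarithmic (log n)^3 asymptotically.

c(n) grows faster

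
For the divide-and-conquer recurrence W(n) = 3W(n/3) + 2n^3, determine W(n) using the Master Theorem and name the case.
Master Theorem template: W(n) = a·W(n/b) + f(n).
Here: a=3, b=3, f(n)=2n^3
Compute log_b(a) = log_3(3) = 1.
f(n) = 2n^3 = Ω(n^(1+ε)) with ε = 2, and the regularity condition holds (a·f(n/b) = (a/b^3)·f(n) with a/b^3 = 3^-2 < 1). Case 3: W(n) = Θ(f(n)) = Θ(n^3).

Case 3: W(n) = Θ(n^3)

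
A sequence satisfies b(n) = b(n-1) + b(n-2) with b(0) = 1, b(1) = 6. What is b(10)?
Computing the sequence terms:
1, 6, 7, 13, 20, 33, 53, 86, 139, 225, 364

364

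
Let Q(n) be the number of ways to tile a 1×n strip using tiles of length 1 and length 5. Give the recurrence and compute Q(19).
Condition on the last tile: it has length 1 (leaving a 1×(n-1) strip) or length 5 (leaving a 1×(n-5) strip), so Q(n) = Q(n-1) + Q(n-5) (order-5 linear recurrence).
For 0 ≤ i < 5 only unit tiles fit, so Q(i) = 1.
Iterating the recurrence: Q(5) = 2, Q(6) = 3, Q(7) = 4, Q(8) = 5, Q(9) = 6, Q(10) = 8, Q(11) = 11, Q(12) = 15, Q(13) = 20, Q(14) = 26, Q(15) = 34, Q(16) = 45, Q(17) = 60, Q(18) = 80, Q(19) = 106.

Q(n) = Q(n-1) + Q(n-5), with Q(i) = 1 for 0 ≤ i < 5; Q(19) = 106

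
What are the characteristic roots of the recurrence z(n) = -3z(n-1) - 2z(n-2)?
Substitute z(n) = rⁿ and divide through by rⁿ⁻²: r² + 3r + 2 = 0
Factor: (r + 2)(r + 1) = 0, so r = -2, -1.
General solution: z(n) = A·(-2)ⁿ + B·(-1)ⁿ

Characteristic: r² + 3r + 2 = 0, Roots: r = -2, -1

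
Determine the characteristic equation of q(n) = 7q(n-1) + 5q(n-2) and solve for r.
Substitute q(n) = rⁿ and divide through by rⁿ⁻²: r² - 7r - 5 = 0
Discriminant: 7² + 4·5 = 69, not a perfect square, so by the quadratic formula r = (7 ± √69)/2.
General solution: q(n) = A·r₁ⁿ + B·r₂ⁿ where r₁,r₂ = (7 ± √69)/2

Characteristic: r² - 7r - 5 = 0, Roots: r = (7 ± √69)/2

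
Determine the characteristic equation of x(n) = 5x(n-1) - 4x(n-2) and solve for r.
Substitute x(n) = rⁿ and divide through by rⁿ⁻²: r² - 5r + 4 = 0
Factor: (r - 4)(r - 1) = 0, so r = 4, 1.
General solution: x(n) = A·4ⁿ + B·1ⁿ

Characteristic: r² - 5r + 4 = 0, Roots: r = 4, 1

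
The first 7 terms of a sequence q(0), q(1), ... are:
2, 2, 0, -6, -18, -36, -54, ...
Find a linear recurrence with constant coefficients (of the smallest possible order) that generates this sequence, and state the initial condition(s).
Look for the lowest-order linear relation among consecutive terms.
Observation: q(n) - 3·q(n-1) - (-3)·q(n-2) = 0 holds for the shown terms, and no order-1 relation q(n) = α·q(n-1) + β fits.
Check at n=3: 3·0 + (-3)·2 = -6. ✓

q(n) = 3q(n-1) - 3q(n-2), q(0) = 2, q(1) = 2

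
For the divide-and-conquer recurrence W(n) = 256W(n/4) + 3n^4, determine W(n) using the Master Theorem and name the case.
Master Theorem template: W(n) = a·W(n/b) + f(n).
Here: a=256, b=4, f(n)=3n^4
Compute log_b(a) = log_4(256) = 4.
f(n) = 3n^4 = Θ(n^4). Case 2: W(n) = Θ(n^4 log n).

Case 2: W(n) = Θ(n^4 log n)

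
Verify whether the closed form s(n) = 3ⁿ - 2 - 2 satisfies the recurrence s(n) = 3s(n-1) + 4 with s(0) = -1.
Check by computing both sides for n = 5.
From the recurrence with s(0) = -1:
  s(0) = -1, s(1) = 1, s(2) = 7, s(3) = 25, s(4) = 79, s(5) = 241
  so the recurrence gives s(5) = 241.
From the proposed closed form s(n) = 3ⁿ - 2 - 2:
  s(5) = 239.
The recurrence gives 241 but the closed form gives 239, so the closed form does not satisfy the recurrence.

No, the closed form is incorrect.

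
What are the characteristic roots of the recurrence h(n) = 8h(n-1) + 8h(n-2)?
Substitute h(n) = rⁿ and divide through by rⁿ⁻²: r² - 8r - 8 = 0
Discriminant: 8² + 4·8 = 96, not a perfect square, so by the quadratic formula r = (8 ± √96)/2.
General solution: h(n) = A·r₁ⁿ + B·r₂ⁿ where r₁,r₂ = (8 ± √96)/2

Characteristic: r² - 8r - 8 = 0, Roots: r = (8 ± √96)/2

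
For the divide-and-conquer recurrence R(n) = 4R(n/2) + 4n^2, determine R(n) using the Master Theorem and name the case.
Master Theorem template: R(n) = a·R(n/b) + f(n).
Here: a=4, b=2, f(n)=4n^2
Compute log_b(a) = log_2(4) = 2.
f(n) = 4n^2 = Θ(n^2). Case 2: R(n) = Θ(n^2 log n).

Case 2: R(n) = Θ(n^2 log n)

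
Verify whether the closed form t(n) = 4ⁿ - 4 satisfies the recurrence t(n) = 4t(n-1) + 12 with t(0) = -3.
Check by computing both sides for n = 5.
From the recurrence with t(0) = -3:
  t(0) = -3, t(1) = 0, t(2) = 12, t(3) = 60, t(4) = 252, t(5) = 1020
  so the recurrence gives t(5) = 1020.
From the proposed closed form t(n) = 4ⁿ - 4:
  t(5) = 1020.
Both sides give 1020 at n = 5, and the initial condition(s) match, so the closed form is consistent.

Yes, the closed form is correct.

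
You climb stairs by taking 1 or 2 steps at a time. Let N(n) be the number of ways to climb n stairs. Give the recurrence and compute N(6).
Condition on the size of the last step (1 to 2): before it there were n-1, …, n-2 stairs climbed, and these cases are disjoint, so N(n) = N(n-1) + N(n-2) (Fibonacci-type sequence).
Initial conditions by direct count (compositions of i into parts ≤ 2): N(1) = 1; N(2) = 2.
Iterating the recurrence: N(3) = 3, N(4) = 5, N(5) = 8, N(6) = 13.

N(n) = N(n-1) + N(n-2), N(1) = 1, N(2) = 2; N(6) = 13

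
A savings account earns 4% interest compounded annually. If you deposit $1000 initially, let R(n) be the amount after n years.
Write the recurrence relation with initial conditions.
Each year the balance grows by 4%, i.e. is multiplied by 1 + 4/100 = 1.04, so R(n) = 1.04 × R(n-1). The initial deposit gives R(0) = 1000.
Unrolling gives the closed form R(n) = 1000 × (1.04)ⁿ.

R(n) = 1.04 × R(n-1), R(0) = 1000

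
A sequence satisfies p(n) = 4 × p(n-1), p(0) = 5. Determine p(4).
Computing step by step:
p(0) = 5
p(1) = 4 × 5 = 20
p(2) = 4 × 20 = 80
p(3) = 4 × 80 = 320
p(4) = 4 × 320 = 1280

1280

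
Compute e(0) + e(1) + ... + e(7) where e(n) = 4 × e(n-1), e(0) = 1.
Computing the sequence terms: 1, 4, 16, 64, 256, 1024, 4096, 16384
Adding these values together:

21845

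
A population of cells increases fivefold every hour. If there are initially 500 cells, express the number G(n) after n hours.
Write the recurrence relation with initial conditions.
Each hour multiplies the count by 5, so the count after n hours depends only on the count after n-1 hours: G(n) = 5 × G(n-1). The starting count gives G(0) = 500.
Unrolling n times gives the closed form G(n) = 500 × 5ⁿ.

G(n) = 5 × G(n-1), G(0) = 500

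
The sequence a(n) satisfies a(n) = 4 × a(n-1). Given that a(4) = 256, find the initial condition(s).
In general a(n) = 4ⁿ · a(0). At n = 4: a(0) = a(4) / 4^4 = 256 / 256 = 1.

a(0) = 1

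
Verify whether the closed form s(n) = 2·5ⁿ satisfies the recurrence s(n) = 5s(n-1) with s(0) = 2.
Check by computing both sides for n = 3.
From the recurrence with s(0) = 2:
  s(0) = 2, s(1) = 10, s(2) = 50, s(3) = 250
  so the recurrence gives s(3) = 250.
From the proposed closed form s(n) = 2·5ⁿ:
  s(3) = 250.
Both sides give 250 at n = 3, and the initial condition(s) match, so the closed form is consistent.

Yes, the closed form is correct.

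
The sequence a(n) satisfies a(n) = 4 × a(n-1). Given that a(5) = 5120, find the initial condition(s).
In general a(n) = 4ⁿ · a(0). At n = 5: a(0) = a(5) / 4^5 = 5120 / 1024 = 5.

a(0) = 5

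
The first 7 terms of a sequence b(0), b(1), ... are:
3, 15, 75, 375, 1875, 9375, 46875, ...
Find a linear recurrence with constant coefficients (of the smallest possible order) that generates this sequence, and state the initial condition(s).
Look for the lowest-order linear relation among consecutive terms.
Observation: each term is 5× the previous.
Check at n=2: 5·15 = 75. ✓

b(n) = 5 × b(n-1), b(0) = 3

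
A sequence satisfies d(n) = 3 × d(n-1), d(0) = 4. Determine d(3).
Computing step by step:
d(0) = 4
d(1) = 3 × 4 = 12
d(2) = 3 × 12 = 36
d(3) = 3 × 36 = 108

108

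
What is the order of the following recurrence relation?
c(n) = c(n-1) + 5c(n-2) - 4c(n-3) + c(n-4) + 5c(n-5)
The order is the largest lag k for which c(n-k) appears. Here the deepest term is c(n-5), so the order is 5.

Order 5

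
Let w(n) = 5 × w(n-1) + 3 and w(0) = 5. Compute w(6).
Computing step by step:
w(0) = 5
w(1) = 5 × 5 + 3 = 28
w(2) = 5 × 28 + 3 = 143
w(3) = 5 × 143 + 3 = 718
w(4) = 5 × 718 + 3 = 3593
w(5) = 5 × 3593 + 3 = 17968
w(6) = 5 × 17968 + 3 = 89843

89843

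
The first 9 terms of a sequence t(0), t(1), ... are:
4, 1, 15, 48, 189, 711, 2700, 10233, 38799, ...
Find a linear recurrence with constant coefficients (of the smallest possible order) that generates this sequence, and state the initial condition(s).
Look for the lowest-order linear relation among consecutive terms.
Observation: t(n) - 3·t(n-1) - (3)·t(n-2) = 0 holds for the shown terms, and no order-1 relation t(n) = α·t(n-1) + β fits.
Check at n=3: 3·15 + (3)·1 = 48. ✓

t(n) = 3t(n-1) + 3t(n-2), t(0) = 4, t(1) = 1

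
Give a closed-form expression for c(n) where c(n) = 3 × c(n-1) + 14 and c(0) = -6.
Recurrence: c(n) = 3 × c(n-1) + 14, initial: c(0) = -6.
Try c(n) = A·3ⁿ + C. Substituting: A·3ⁿ + C = 3(A·3ⁿ⁻¹ + C) + 14 = A·3ⁿ + 3C + 14, so C = 3C + 14, giving C = -7. Then c(0) = A - 7 = -6 gives A = 1.

c(n) = 3ⁿ - 7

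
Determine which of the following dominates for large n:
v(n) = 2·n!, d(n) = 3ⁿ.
Comparing growth rates:
Growth-rate hierarchy: log n ≺ any polynomial ≺ any exponential cⁿ (c>1) ≺ n! ≺ nⁿ.
factorial dominates exponential base 3 asymptotically.

v(n) grows faster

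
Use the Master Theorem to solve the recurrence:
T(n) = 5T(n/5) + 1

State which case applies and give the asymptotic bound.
Master Theorem template: T(n) = a·T(n/b) + f(n).
Here: a=5, b=5, f(n)=1
Compute log_b(a) = log_5(5) = 1.
f(n) = 1 = O(n^(1-ε)) with ε = 1. Case 1: T(n) = Θ(n^log_b(a)) = Θ(n).

Case 1: T(n) = Θ(n)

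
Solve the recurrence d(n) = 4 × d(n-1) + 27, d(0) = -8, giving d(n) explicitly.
Recurrence: d(n) = 4 × d(n-1) + 27, initial: d(0) = -8.
Try d(n) = A·4ⁿ + C. Substituting: A·4ⁿ + C = 4(A·4ⁿ⁻¹ + C) + 27 = A·4ⁿ + 4C + 27, so C = 4C + 27, giving C = -9. Then d(0) = A - 9 = -8 gives A = 1.

d(n) = 4ⁿ - 9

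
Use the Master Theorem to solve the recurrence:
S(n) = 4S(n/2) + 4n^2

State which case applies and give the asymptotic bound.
Master Theorem template: S(n) = a·S(n/b) + f(n).
Here: a=4, b=2, f(n)=4n^2
Compute log_b(a) = log_2(4) = 2.
f(n) = 4n^2 = Θ(n^2). Case 2: S(n) = Θ(n^2 log n).

Case 2: S(n) = Θ(n^2 log n)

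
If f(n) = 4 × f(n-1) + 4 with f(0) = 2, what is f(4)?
Computing step by step:
f(0) = 2
f(1) = 4 × 2 + 4 = 12
f(2) = 4 × 12 + 4 = 52
f(3) = 4 × 52 + 4 = 212
f(4) = 4 × 212 + 4 = 852

852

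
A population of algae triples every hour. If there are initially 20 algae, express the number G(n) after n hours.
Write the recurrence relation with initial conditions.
Each hour multiplies the count by 3, so the count after n hours depends only on the count after n-1 hours: G(n) = 3 × G(n-1). The starting count gives G(0) = 20.
Unrolling n times gives the closed form G(n) = 20 × 3ⁿ.

G(n) = 3 × G(n-1), G(0) = 20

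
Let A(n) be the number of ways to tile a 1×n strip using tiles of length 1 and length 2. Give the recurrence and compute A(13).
Condition on the last tile: it has length 1 (leaving a 1×(n-1) strip) or length 2 (leaving a 1×(n-2) strip), so A(n) = A(n-1) + A(n-2) (order-2 linear recurrence).
For 0 ≤ i < 2 only unit tiles fit, so A(i) = 1.
Iterating the recurrence: A(2) = 2, A(3) = 3, A(4) = 5, A(5) = 8, A(6) = 13, A(7) = 21, A(8) = 34, A(9) = 55, A(10) = 89, A(11) = 144, A(12) = 233, A(13) = 377.

A(n) = A(n-1) + A(n-2), with A(i) = 1 for 0 ≤ i < 2; A(13) = 377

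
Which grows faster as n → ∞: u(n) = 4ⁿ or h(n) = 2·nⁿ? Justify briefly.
Comparing growth rates:
Growth-rate hierarchy: log n ≺ any polynomial ≺ any exponential cⁿ (c>1) ≺ n! ≺ nⁿ.
super-exponential nⁿ dominates exponential base 4 asymptotically.

h(n) grows faster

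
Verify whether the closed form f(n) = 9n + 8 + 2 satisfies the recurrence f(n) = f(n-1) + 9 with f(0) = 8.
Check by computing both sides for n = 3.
From the recurrence with f(0) = 8:
  f(0) = 8, f(1) = 17, f(2) = 26, f(3) = 35
  so the recurrence gives f(3) = 35.
From the proposed closed form f(n) = 9n + 8 + 2:
  f(3) = 37.
The recurrence gives 35 but the closed form gives 37, so the closed form does not satisfy the recurrence.

No, the closed form is incorrect.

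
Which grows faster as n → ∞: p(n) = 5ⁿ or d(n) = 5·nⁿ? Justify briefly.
Comparing growth rates:
Growth-rate hierarchy: log n ≺ any polynomial ≺ any exponential cⁿ (c>1) ≺ n! ≺ nⁿ.
super-exponential nⁿ dominates exponential base 5 asymptotically.

d(n) grows faster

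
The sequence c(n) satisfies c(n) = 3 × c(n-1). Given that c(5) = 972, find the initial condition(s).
In general c(n) = 3ⁿ · c(0). At n = 5: c(0) = c(5) / 3^5 = 972 / 243 = 4.

c(0) = 4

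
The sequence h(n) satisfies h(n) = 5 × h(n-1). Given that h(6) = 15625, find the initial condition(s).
In general h(n) = 5ⁿ · h(0). At n = 6: h(0) = h(6) / 5^6 = 15625 / 15625 = 1.

h(0) = 1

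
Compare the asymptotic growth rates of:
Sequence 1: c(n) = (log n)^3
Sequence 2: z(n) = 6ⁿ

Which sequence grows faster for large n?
Comparing growth rates:
Growth-rate hierarchy: log n ≺ any polynomial ≺ any exponential cⁿ (c>1) ≺ n! ≺ nⁿ.
exponential base 6 dominates polylogarithmic (log n)^3 asymptotically.

z(n) grows faster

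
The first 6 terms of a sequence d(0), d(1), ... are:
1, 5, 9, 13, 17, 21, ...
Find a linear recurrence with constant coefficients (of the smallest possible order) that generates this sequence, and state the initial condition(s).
Look for the lowest-order linear relation among consecutive terms.
Observation: consecutive differences are constant (= 4).
Check at n=2: 1·5 + 4 = 9. ✓

d(n) = d(n-1) + 4, d(0) = 1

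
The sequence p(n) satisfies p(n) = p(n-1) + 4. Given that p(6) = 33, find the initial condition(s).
p(6) = p(0) + 6·4, so p(0) = 33 - 24 = 9.

p(0) = 9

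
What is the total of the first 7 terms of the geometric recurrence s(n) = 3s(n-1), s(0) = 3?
Computing the sequence terms: 3, 9, 27, 81, 243, 729, 2187
Adding these values together:

3279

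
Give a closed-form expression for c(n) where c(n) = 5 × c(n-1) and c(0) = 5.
Recurrence: c(n) = 5 × c(n-1), initial: c(0) = 5.
Each term is 5 times the previous, so this is geometric with ratio 5. After n steps: c(n) = c(0)·5ⁿ = 5·5ⁿ.

c(n) = 5·5ⁿ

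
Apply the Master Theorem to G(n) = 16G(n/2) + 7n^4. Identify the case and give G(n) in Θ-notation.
Master Theorem template: G(n) = a·G(n/b) + f(n).
Here: a=16, b=2, f(n)=7n^4
Compute log_b(a) = log_2(16) = 4.
f(n) = 7n^4 = Θ(n^4). Case 2: G(n) = Θ(n^4 log n).

Case 2: G(n) = Θ(n^4 log n)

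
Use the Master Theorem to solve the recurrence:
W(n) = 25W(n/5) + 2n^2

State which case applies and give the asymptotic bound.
Master Theorem template: W(n) = a·W(n/b) + f(n).
Here: a=25, b=5, f(n)=2n^2
Compute log_b(a) = log_5(25) = 2.
f(n) = 2n^2 = Θ(n^2). Case 2: W(n) = Θ(n^2 log n).

Case 2: W(n) = Θ(n^2 log n)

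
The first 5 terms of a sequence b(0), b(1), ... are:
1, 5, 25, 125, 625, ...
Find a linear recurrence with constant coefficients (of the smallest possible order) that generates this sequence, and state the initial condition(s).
Look for the lowest-order linear relation among consecutive terms.
Observation: each term is 5× the previous.
Check at n=2: 5·5 = 25. ✓

b(n) = 5 × b(n-1), b(0) = 1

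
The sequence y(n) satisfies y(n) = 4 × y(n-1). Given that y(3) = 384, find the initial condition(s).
In general y(n) = 4ⁿ · y(0). At n = 3: y(0) = y(3) / 4^3 = 384 / 64 = 6.

y(0) = 6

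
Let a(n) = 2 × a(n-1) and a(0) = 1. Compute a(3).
Computing step by step:
a(0) = 1
a(1) = 2 × 1 = 2
a(2) = 2 × 2 = 4
a(3) = 2 × 4 = 8

8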